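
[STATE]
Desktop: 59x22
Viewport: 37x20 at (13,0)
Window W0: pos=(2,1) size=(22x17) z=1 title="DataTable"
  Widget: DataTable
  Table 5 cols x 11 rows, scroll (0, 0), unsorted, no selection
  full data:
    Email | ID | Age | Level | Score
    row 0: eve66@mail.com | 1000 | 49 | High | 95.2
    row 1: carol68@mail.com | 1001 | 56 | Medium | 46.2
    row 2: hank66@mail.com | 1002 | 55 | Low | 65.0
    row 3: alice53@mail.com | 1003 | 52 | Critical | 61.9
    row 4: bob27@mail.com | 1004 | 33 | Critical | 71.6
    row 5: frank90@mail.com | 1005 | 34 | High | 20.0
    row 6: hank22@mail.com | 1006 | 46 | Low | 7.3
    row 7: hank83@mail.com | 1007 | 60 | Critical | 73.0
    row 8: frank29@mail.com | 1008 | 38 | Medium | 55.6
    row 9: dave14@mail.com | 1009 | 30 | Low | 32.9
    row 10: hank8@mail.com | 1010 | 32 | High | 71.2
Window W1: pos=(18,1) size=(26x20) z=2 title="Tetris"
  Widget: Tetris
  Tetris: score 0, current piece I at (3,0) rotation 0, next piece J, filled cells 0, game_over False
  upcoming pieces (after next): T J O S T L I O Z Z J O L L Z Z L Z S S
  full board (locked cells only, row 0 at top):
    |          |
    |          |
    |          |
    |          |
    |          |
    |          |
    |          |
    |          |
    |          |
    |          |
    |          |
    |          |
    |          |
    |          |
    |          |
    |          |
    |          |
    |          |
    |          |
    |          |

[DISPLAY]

                                     
━━━━━┏━━━━━━━━━━━━━━━━━━━━━━━━┓      
     ┃ Tetris                 ┃      
─────┠────────────────────────┨      
     ┃          │Next:        ┃      
─────┃          │█            ┃      
.com ┃          │███          ┃      
il.co┃          │             ┃      
l.com┃          │             ┃      
il.co┃          │             ┃      
.com ┃          │Score:       ┃      
il.co┃          │0            ┃      
l.com┃          │             ┃      
l.com┃          │             ┃      
il.co┃          │             ┃      
l.com┃          │             ┃      
.com ┃          │             ┃      
━━━━━┃          │             ┃      
     ┃          │             ┃      
     ┃          │             ┃      


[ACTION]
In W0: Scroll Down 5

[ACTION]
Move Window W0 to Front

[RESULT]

                                     
━━━━━━━━━━┓━━━━━━━━━━━━━━━━━━━┓      
          ┃is                 ┃      
──────────┨───────────────────┨      
      │ID ┃     │Next:        ┃      
──────┼───┃     │█            ┃      
.com  │100┃     │███          ┃      
il.com│100┃     │             ┃      
l.com │100┃     │             ┃      
il.com│100┃     │             ┃      
.com  │100┃     │Score:       ┃      
il.com│100┃     │0            ┃      
l.com │100┃     │             ┃      
l.com │100┃     │             ┃      
il.com│100┃     │             ┃      
l.com │100┃     │             ┃      
.com  │101┃     │             ┃      
━━━━━━━━━━┛     │             ┃      
     ┃          │             ┃      
     ┃          │             ┃      


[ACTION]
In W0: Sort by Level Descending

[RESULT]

                                     
━━━━━━━━━━┓━━━━━━━━━━━━━━━━━━━┓      
          ┃is                 ┃      
──────────┨───────────────────┨      
      │ID ┃     │Next:        ┃      
──────┼───┃     │█            ┃      
il.com│100┃     │███          ┃      
il.com│100┃     │             ┃      
l.com │100┃     │             ┃      
l.com │100┃     │             ┃      
l.com │100┃     │Score:       ┃      
.com  │100┃     │0            ┃      
il.com│100┃     │             ┃      
.com  │101┃     │             ┃      
il.com│100┃     │             ┃      
.com  │100┃     │             ┃      
l.com │100┃     │             ┃      
━━━━━━━━━━┛     │             ┃      
     ┃          │             ┃      
     ┃          │             ┃      


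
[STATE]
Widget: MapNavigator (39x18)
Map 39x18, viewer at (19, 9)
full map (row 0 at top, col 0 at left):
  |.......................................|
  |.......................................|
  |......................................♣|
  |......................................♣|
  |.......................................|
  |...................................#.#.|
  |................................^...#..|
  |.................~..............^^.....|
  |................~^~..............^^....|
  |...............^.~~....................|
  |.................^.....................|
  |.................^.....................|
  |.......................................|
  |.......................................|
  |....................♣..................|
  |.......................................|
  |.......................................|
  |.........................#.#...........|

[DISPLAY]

.......................................
.......................................
......................................♣
......................................♣
.......................................
...................................#.#.
................................^...#..
.................~..............^^.....
................~^~..............^^....
...............^.~~@...................
.................^.....................
.................^.....................
.......................................
.......................................
....................♣..................
.......................................
.......................................
.........................#.#...........


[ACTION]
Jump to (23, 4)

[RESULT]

                                       
                                       
                                       
                                       
                                       
...................................    
...................................    
..................................♣    
..................................♣    
...................@...............    
...............................#.#.    
............................^...#..    
.............~..............^^.....    
............~^~..............^^....    
...........^.~~....................    
.............^.....................    
.............^.....................    
...................................    


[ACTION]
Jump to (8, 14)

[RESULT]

           ............................
           ............................
           .................~..........
           ................~^~.........
           ...............^.~~.........
           .................^..........
           .................^..........
           ............................
           ............................
           ........@...........♣.......
           ............................
           ............................
           .........................#.#
                                       
                                       
                                       
                                       
                                       


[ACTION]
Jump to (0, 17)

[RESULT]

                   ................~^~.
                   ...............^.~~.
                   .................^..
                   .................^..
                   ....................
                   ....................
                   ....................
                   ....................
                   ....................
                   @...................
                                       
                                       
                                       
                                       
                                       
                                       
                                       
                                       


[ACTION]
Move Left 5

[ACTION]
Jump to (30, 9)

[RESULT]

............................           
............................           
...........................♣           
...........................♣           
............................           
........................#.#.           
.....................^...#..           
......~..............^^.....           
.....~^~..............^^....           
....^.~~...........@........           
......^.....................           
......^.....................           
............................           
............................           
.........♣..................           
............................           
............................           
..............#.#...........           


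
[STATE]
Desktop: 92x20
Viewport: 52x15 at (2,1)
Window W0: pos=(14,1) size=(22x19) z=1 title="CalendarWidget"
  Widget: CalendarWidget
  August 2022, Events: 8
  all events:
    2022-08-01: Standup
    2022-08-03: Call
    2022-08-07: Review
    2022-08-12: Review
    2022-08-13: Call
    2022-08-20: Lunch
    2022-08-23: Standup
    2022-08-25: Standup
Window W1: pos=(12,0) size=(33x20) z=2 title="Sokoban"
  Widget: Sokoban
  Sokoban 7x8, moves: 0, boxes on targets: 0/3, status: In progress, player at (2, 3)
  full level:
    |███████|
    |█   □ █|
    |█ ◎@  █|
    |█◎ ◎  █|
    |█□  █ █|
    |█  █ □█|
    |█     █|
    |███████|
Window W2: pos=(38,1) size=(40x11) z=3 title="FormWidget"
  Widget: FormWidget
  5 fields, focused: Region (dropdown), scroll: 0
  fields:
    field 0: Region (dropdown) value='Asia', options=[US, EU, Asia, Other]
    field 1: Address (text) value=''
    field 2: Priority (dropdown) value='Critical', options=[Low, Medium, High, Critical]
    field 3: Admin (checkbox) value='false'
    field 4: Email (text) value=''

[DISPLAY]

          ┃ Sokoban                 ┏━━━━━━━━━━━━━━━
          ┠─────────────────────────┃ FormWidget    
          ┃███████                  ┠───────────────
          ┃█   □ █                  ┃> Region:     [
          ┃█ ◎@  █                  ┃  Address:    [
          ┃█◎ ◎  █                  ┃  Priority:   [
          ┃█□  █ █                  ┃  Admin:      [
          ┃█  █ □█                  ┃  Email:      [
          ┃█     █                  ┃               
          ┃███████                  ┃               
          ┃Moves: 0  0/3            ┗━━━━━━━━━━━━━━━
          ┃                               ┃         
          ┃                               ┃         
          ┃                               ┃         
          ┃                               ┃         


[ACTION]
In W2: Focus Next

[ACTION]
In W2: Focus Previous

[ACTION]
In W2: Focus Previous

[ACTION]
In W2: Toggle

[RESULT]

          ┃ Sokoban                 ┏━━━━━━━━━━━━━━━
          ┠─────────────────────────┃ FormWidget    
          ┃███████                  ┠───────────────
          ┃█   □ █                  ┃  Region:     [
          ┃█ ◎@  █                  ┃  Address:    [
          ┃█◎ ◎  █                  ┃  Priority:   [
          ┃█□  █ █                  ┃  Admin:      [
          ┃█  █ □█                  ┃> Email:      [
          ┃█     █                  ┃               
          ┃███████                  ┃               
          ┃Moves: 0  0/3            ┗━━━━━━━━━━━━━━━
          ┃                               ┃         
          ┃                               ┃         
          ┃                               ┃         
          ┃                               ┃         


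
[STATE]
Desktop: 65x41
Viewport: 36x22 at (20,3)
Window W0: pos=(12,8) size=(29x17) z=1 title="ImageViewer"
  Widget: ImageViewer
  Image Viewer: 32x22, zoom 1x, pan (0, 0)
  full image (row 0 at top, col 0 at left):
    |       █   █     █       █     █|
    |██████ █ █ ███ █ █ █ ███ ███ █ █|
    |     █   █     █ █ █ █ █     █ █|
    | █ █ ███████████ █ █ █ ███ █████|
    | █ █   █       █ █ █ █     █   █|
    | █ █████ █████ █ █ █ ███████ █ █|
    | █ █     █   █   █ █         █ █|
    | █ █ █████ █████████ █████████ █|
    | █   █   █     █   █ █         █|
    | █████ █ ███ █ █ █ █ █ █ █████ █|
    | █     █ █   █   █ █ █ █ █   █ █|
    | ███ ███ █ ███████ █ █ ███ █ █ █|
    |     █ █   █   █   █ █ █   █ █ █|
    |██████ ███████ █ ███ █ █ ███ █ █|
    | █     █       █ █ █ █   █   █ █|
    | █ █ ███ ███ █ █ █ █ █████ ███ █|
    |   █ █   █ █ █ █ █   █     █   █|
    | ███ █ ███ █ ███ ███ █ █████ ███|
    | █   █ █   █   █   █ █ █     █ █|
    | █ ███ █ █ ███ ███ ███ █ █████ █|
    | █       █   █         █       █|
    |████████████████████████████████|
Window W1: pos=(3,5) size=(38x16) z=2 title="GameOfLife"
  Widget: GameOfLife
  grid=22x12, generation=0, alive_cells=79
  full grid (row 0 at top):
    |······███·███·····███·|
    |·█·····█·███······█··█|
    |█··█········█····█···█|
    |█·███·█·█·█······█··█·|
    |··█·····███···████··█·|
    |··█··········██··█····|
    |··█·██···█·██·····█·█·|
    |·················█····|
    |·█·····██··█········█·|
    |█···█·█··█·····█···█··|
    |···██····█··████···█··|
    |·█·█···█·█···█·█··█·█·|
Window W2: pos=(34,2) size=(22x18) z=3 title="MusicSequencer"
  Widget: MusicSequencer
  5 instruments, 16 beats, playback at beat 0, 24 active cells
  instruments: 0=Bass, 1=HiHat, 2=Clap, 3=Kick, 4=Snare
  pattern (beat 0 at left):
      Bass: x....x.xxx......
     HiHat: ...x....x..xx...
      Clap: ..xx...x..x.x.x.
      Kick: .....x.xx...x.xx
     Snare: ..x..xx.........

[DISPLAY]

              ┃ MusicSequencer     ┃
              ┠────────────────────┨
━━━━━━━━━━━━━━┃      ▼1234567890123┃
              ┃  Bass█····█·███····┃
──────────────┃ HiHat···█····█··██·┃
              ┃  Clap··██···█··█·█·┃
··███·        ┃  Kick·····█·██···█·┃
··█··█        ┃ Snare··█··██·······┃
·█···█        ┃                    ┃
·█··█·        ┃                    ┃
██··█·        ┃                    ┃
·█····        ┃                    ┃
··█·█·        ┃                    ┃
·█····        ┃                    ┃
····█·        ┃                    ┃
···█··        ┃                    ┃
···█··        ┗━━━━━━━━━━━━━━━━━━━━┛
━━━━━━━━━━━━━━━━━━━━┛               
█ █   █   █ █ █ █ █ ┃               
█ █ ███████ █ █ ███ ┃               
█   █   █   █ █ █   ┃               
━━━━━━━━━━━━━━━━━━━━┛               


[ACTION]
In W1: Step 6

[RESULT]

              ┃ MusicSequencer     ┃
              ┠────────────────────┨
━━━━━━━━━━━━━━┃      ▼1234567890123┃
              ┃  Bass█····█·███····┃
──────────────┃ HiHat···█····█··██·┃
              ┃  Clap··██···█··█·█·┃
······        ┃  Kick·····█·██···█·┃
······        ┃ Snare··█··██·······┃
······        ┃                    ┃
███···        ┃                    ┃
·██···        ┃                    ┃
····█·        ┃                    ┃
···██·        ┃                    ┃
·····█        ┃                    ┃
·····█        ┃                    ┃
······        ┃                    ┃
█·█··█        ┗━━━━━━━━━━━━━━━━━━━━┛
━━━━━━━━━━━━━━━━━━━━┛               
█ █   █   █ █ █ █ █ ┃               
█ █ ███████ █ █ ███ ┃               
█   █   █   █ █ █   ┃               
━━━━━━━━━━━━━━━━━━━━┛               


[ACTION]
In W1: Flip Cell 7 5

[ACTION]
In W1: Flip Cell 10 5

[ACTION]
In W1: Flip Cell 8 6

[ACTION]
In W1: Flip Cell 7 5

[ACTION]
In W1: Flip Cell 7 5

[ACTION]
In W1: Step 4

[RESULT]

              ┃ MusicSequencer     ┃
              ┠────────────────────┨
━━━━━━━━━━━━━━┃      ▼1234567890123┃
              ┃  Bass█····█·███····┃
──────────────┃ HiHat···█····█··██·┃
              ┃  Clap··██···█··█·█·┃
······        ┃  Kick·····█·██···█·┃
······        ┃ Snare··█··██·······┃
·███··        ┃                    ┃
···█··        ┃                    ┃
····█·        ┃                    ┃
·████·        ┃                    ┃
·····█        ┃                    ┃
······        ┃                    ┃
······        ┃                    ┃
······        ┃                    ┃
·█····        ┗━━━━━━━━━━━━━━━━━━━━┛
━━━━━━━━━━━━━━━━━━━━┛               
█ █   █   █ █ █ █ █ ┃               
█ █ ███████ █ █ ███ ┃               
█   █   █   █ █ █   ┃               
━━━━━━━━━━━━━━━━━━━━┛               


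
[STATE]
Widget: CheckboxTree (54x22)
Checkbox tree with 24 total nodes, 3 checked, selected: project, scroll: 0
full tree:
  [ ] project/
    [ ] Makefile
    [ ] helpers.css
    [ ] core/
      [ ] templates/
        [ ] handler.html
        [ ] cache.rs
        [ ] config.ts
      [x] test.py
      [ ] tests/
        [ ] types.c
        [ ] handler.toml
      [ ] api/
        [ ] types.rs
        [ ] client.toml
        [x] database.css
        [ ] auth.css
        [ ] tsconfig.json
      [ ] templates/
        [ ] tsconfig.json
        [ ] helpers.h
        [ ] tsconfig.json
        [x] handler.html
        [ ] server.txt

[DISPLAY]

>[-] project/                                         
   [ ] Makefile                                       
   [ ] helpers.css                                    
   [-] core/                                          
     [ ] templates/                                   
       [ ] handler.html                               
       [ ] cache.rs                                   
       [ ] config.ts                                  
     [x] test.py                                      
     [ ] tests/                                       
       [ ] types.c                                    
       [ ] handler.toml                               
     [-] api/                                         
       [ ] types.rs                                   
       [ ] client.toml                                
       [x] database.css                               
       [ ] auth.css                                   
       [ ] tsconfig.json                              
     [-] templates/                                   
       [ ] tsconfig.json                              
       [ ] helpers.h                                  
       [ ] tsconfig.json                              


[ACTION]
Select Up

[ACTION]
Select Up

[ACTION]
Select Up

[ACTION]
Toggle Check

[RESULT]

>[x] project/                                         
   [x] Makefile                                       
   [x] helpers.css                                    
   [x] core/                                          
     [x] templates/                                   
       [x] handler.html                               
       [x] cache.rs                                   
       [x] config.ts                                  
     [x] test.py                                      
     [x] tests/                                       
       [x] types.c                                    
       [x] handler.toml                               
     [x] api/                                         
       [x] types.rs                                   
       [x] client.toml                                
       [x] database.css                               
       [x] auth.css                                   
       [x] tsconfig.json                              
     [x] templates/                                   
       [x] tsconfig.json                              
       [x] helpers.h                                  
       [x] tsconfig.json                              


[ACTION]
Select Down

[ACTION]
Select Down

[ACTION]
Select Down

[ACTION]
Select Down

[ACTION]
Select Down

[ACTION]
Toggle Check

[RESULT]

 [-] project/                                         
   [x] Makefile                                       
   [x] helpers.css                                    
   [-] core/                                          
     [-] templates/                                   
>      [ ] handler.html                               
       [x] cache.rs                                   
       [x] config.ts                                  
     [x] test.py                                      
     [x] tests/                                       
       [x] types.c                                    
       [x] handler.toml                               
     [x] api/                                         
       [x] types.rs                                   
       [x] client.toml                                
       [x] database.css                               
       [x] auth.css                                   
       [x] tsconfig.json                              
     [x] templates/                                   
       [x] tsconfig.json                              
       [x] helpers.h                                  
       [x] tsconfig.json                              


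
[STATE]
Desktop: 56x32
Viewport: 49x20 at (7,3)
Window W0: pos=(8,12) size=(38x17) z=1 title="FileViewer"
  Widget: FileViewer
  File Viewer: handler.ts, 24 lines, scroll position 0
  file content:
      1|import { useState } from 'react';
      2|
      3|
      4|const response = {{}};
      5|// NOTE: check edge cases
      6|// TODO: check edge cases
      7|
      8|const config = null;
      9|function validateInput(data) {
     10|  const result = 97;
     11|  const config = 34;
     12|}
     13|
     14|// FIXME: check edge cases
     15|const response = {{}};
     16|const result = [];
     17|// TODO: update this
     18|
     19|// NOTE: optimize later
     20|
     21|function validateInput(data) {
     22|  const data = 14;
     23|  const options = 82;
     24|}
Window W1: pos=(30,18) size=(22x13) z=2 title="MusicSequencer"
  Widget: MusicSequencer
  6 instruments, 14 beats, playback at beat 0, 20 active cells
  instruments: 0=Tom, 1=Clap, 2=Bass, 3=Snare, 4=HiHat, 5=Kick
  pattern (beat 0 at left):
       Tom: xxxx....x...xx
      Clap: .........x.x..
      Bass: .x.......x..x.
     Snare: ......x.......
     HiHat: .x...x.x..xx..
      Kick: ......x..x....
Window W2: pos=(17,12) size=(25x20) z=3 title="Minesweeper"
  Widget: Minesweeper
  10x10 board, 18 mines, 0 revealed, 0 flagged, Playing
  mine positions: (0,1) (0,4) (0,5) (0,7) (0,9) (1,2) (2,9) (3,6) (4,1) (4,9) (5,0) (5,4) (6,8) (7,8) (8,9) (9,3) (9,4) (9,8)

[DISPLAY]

                                                 
                                                 
                                                 
                                                 
                                                 
                                                 
                                                 
                                                 
                                                 
 ┏━━━━━━━━┏━━━━━━━━━━━━━━━━━━━━━━━┓━━━┓          
 ┃ FileVie┃ Minesweeper           ┃   ┃          
 ┠────────┠───────────────────────┨───┨          
 ┃import {┃■■■■■■■■■■             ┃  ▲┃          
 ┃        ┃■■■■■■■■■■             ┃  █┃          
 ┃        ┃■■■■■■■■■■             ┃  ░┃          
 ┃const re┃■■■■■■■■■■             ┃━━━━━━━━━┓    
 ┃// NOTE:┃■■■■■■■■■■             ┃ncer     ┃    
 ┃// TODO:┃■■■■■■■■■■             ┃─────────┨    
 ┃        ┃■■■■■■■■■■             ┃567890123┃    
 ┃const co┃■■■■■■■■■■             ┃···█···██┃    


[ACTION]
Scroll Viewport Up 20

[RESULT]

                                                 
                                                 
                                                 
                                                 
                                                 
                                                 
                                                 
                                                 
                                                 
                                                 
                                                 
                                                 
 ┏━━━━━━━━┏━━━━━━━━━━━━━━━━━━━━━━━┓━━━┓          
 ┃ FileVie┃ Minesweeper           ┃   ┃          
 ┠────────┠───────────────────────┨───┨          
 ┃import {┃■■■■■■■■■■             ┃  ▲┃          
 ┃        ┃■■■■■■■■■■             ┃  █┃          
 ┃        ┃■■■■■■■■■■             ┃  ░┃          
 ┃const re┃■■■■■■■■■■             ┃━━━━━━━━━┓    
 ┃// NOTE:┃■■■■■■■■■■             ┃ncer     ┃    


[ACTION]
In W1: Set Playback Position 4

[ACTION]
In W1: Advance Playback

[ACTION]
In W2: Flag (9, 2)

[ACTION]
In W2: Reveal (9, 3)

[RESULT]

                                                 
                                                 
                                                 
                                                 
                                                 
                                                 
                                                 
                                                 
                                                 
                                                 
                                                 
                                                 
 ┏━━━━━━━━┏━━━━━━━━━━━━━━━━━━━━━━━┓━━━┓          
 ┃ FileVie┃ Minesweeper           ┃   ┃          
 ┠────────┠───────────────────────┨───┨          
 ┃import {┃■✹■■✹✹■✹■✹             ┃  ▲┃          
 ┃        ┃■■✹■■■■■■■             ┃  █┃          
 ┃        ┃■■■■■■■■■✹             ┃  ░┃          
 ┃const re┃■■■■■■✹■■■             ┃━━━━━━━━━┓    
 ┃// NOTE:┃■✹■■■■■■■✹             ┃ncer     ┃    


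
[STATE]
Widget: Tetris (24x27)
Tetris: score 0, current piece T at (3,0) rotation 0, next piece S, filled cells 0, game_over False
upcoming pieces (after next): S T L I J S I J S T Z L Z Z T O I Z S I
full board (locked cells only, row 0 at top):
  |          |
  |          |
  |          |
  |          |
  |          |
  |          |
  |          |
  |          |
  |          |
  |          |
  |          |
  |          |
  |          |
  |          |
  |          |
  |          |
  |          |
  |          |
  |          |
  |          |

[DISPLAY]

    ▒     │Next:        
   ▒▒▒    │ ░░          
          │░░           
          │             
          │             
          │             
          │Score:       
          │0            
          │             
          │             
          │             
          │             
          │             
          │             
          │             
          │             
          │             
          │             
          │             
          │             
          │             
          │             
          │             
          │             
          │             
          │             
          │             


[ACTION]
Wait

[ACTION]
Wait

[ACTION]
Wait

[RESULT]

          │Next:        
          │ ░░          
          │░░           
    ▒     │             
   ▒▒▒    │             
          │             
          │Score:       
          │0            
          │             
          │             
          │             
          │             
          │             
          │             
          │             
          │             
          │             
          │             
          │             
          │             
          │             
          │             
          │             
          │             
          │             
          │             
          │             


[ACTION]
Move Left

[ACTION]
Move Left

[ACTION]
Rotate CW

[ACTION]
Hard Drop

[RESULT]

    ░░    │Next:        
   ░░     │ ░░          
          │░░           
          │             
          │             
          │             
          │Score:       
          │0            
          │             
          │             
          │             
          │             
          │             
          │             
          │             
          │             
          │             
 ▒        │             
 ▒▒       │             
 ▒        │             
          │             
          │             
          │             
          │             
          │             
          │             
          │             


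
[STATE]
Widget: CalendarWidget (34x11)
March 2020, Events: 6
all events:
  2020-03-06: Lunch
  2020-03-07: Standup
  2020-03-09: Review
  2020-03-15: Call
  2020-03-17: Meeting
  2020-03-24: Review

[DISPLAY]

            March 2020            
Mo Tu We Th Fr Sa Su              
                   1              
 2  3  4  5  6*  7*  8            
 9* 10 11 12 13 14 15*            
16 17* 18 19 20 21 22             
23 24* 25 26 27 28 29             
30 31                             
                                  
                                  
                                  


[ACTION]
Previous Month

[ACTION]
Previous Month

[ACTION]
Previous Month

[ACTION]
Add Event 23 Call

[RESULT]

          December 2019           
Mo Tu We Th Fr Sa Su              
                   1              
 2  3  4  5  6  7  8              
 9 10 11 12 13 14 15              
16 17 18 19 20 21 22              
23* 24 25 26 27 28 29             
30 31                             
                                  
                                  
                                  


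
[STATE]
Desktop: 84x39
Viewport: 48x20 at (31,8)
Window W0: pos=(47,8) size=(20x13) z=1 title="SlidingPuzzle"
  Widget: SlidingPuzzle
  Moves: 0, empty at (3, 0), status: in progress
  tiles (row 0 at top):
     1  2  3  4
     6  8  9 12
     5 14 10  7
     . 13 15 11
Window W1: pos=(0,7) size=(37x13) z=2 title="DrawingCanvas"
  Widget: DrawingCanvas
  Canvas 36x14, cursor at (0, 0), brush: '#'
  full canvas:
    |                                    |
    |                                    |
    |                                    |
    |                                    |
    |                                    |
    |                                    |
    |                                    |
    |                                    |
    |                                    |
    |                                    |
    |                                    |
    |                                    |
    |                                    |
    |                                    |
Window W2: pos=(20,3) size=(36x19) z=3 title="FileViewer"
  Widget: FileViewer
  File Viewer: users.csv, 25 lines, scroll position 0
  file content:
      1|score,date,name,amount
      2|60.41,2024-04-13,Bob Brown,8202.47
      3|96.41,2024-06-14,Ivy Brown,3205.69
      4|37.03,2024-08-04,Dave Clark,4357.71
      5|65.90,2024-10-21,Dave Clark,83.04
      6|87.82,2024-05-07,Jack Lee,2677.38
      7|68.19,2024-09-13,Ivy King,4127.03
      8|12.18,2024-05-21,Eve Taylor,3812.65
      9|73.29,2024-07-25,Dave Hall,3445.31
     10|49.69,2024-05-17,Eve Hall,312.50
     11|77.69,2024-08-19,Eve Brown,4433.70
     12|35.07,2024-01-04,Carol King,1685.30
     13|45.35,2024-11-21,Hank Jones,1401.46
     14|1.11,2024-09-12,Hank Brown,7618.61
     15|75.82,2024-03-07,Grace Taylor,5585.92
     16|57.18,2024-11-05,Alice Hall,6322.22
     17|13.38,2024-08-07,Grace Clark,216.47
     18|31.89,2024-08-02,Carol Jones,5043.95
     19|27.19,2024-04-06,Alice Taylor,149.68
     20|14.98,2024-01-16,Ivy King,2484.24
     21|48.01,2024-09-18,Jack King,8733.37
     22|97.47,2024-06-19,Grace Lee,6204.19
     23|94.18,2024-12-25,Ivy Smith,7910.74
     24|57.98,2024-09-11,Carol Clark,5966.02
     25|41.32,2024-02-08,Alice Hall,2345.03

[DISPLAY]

-06-14,Ivy Brown,3205.6░┃━━━━━━━━━━┓            
-08-04,Dave Clark,4357.░┃Puzzle    ┃            
-10-21,Dave Clark,83.04░┃──────────┨            
-05-07,Jack Lee,2677.38░┃──┬────┬──┃            
-09-13,Ivy King,4127.03░┃2 │  3 │  ┃            
-05-21,Eve Taylor,3812.░┃──┼────┼──┃            
-07-25,Dave Hall,3445.3░┃8 │  9 │ 1┃            
-05-17,Eve Hall,312.50 ░┃──┼────┼──┃            
-08-19,Eve Brown,4433.7░┃4 │ 10 │  ┃            
-01-04,Carol King,1685.░┃──┼────┼──┃            
-11-21,Hank Jones,1401.░┃3 │ 15 │ 1┃            
09-12,Hank Brown,7618.6░┃──┴────┴──┃            
-03-07,Grace Taylor,558▼┃━━━━━━━━━━┛            
━━━━━━━━━━━━━━━━━━━━━━━━┛                       
                                                
                                                
                                                
                                                
                                                
                                                


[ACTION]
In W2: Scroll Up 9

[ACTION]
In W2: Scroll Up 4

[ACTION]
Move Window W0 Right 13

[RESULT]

-06-14,Ivy Brown,3205.6░┃    ┏━━━━━━━━━━━━━━━━━━
-08-04,Dave Clark,4357.░┃    ┃ SlidingPuzzle    
-10-21,Dave Clark,83.04░┃    ┠──────────────────
-05-07,Jack Lee,2677.38░┃    ┃┌────┬────┬────┬──
-09-13,Ivy King,4127.03░┃    ┃│  1 │  2 │  3 │  
-05-21,Eve Taylor,3812.░┃    ┃├────┼────┼────┼──
-07-25,Dave Hall,3445.3░┃    ┃│  6 │  8 │  9 │ 1
-05-17,Eve Hall,312.50 ░┃    ┃├────┼────┼────┼──
-08-19,Eve Brown,4433.7░┃    ┃│  5 │ 14 │ 10 │  
-01-04,Carol King,1685.░┃    ┃├────┼────┼────┼──
-11-21,Hank Jones,1401.░┃    ┃│    │ 13 │ 15 │ 1
09-12,Hank Brown,7618.6░┃    ┃└────┴────┴────┴──
-03-07,Grace Taylor,558▼┃    ┗━━━━━━━━━━━━━━━━━━
━━━━━━━━━━━━━━━━━━━━━━━━┛                       
                                                
                                                
                                                
                                                
                                                
                                                


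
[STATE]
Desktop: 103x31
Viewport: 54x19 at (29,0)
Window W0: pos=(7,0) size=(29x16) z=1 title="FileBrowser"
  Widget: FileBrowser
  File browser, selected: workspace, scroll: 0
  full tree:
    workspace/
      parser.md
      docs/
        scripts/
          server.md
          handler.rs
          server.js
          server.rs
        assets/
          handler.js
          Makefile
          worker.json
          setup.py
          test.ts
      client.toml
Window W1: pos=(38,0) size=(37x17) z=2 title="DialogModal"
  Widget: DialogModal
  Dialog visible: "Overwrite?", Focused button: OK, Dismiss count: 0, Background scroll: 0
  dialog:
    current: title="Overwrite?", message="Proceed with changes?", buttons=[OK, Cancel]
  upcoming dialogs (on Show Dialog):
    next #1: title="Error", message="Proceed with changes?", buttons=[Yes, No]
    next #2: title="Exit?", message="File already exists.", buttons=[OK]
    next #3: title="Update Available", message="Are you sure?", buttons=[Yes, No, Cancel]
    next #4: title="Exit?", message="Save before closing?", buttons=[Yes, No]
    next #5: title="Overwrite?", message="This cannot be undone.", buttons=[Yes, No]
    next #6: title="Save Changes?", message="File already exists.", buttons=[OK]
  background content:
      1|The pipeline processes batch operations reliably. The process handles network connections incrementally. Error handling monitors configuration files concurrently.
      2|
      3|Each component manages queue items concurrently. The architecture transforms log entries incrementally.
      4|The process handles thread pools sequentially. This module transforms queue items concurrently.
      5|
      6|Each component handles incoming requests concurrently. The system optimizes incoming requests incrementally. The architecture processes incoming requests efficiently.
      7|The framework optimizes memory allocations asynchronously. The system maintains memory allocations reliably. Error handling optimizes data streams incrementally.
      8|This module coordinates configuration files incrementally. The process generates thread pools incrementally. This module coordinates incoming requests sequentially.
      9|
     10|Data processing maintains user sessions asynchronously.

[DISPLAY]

━━━━━━┓  ┏━━━━━━━━━━━━━━━━━━━━━━━━━━━━━━━━━━━┓        
      ┃  ┃ DialogModal                       ┃        
──────┨  ┠───────────────────────────────────┨        
      ┃  ┃The pipeline processes batch operat┃        
      ┃  ┃                                   ┃        
      ┃  ┃Each component manages queue items ┃        
      ┃  ┃The process handles thread pools se┃        
      ┃  ┃     ┌───────────────────────┐     ┃        
      ┃  ┃Each │       Overwrite?      │g req┃        
      ┃  ┃The f│ Proceed with changes? │ allo┃        
      ┃  ┃This │     [OK]  Cancel      │urati┃        
      ┃  ┃     └───────────────────────┘     ┃        
      ┃  ┃Data processing maintains user sess┃        
      ┃  ┃                                   ┃        
      ┃  ┃                                   ┃        
━━━━━━┛  ┃                                   ┃        
         ┗━━━━━━━━━━━━━━━━━━━━━━━━━━━━━━━━━━━┛        
                                                      
                                                      


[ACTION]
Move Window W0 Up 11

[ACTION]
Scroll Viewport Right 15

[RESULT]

━━━━━━━━━━━━━━━━━━━━━━━━━━━━━━┓                       
ogModal                       ┃                       
──────────────────────────────┨                       
ipeline processes batch operat┃                       
                              ┃                       
component manages queue items ┃                       
rocess handles thread pools se┃                       
┌───────────────────────┐     ┃                       
│       Overwrite?      │g req┃                       
│ Proceed with changes? │ allo┃                       
│     [OK]  Cancel      │urati┃                       
└───────────────────────┘     ┃                       
processing maintains user sess┃                       
                              ┃                       
                              ┃                       
                              ┃                       
━━━━━━━━━━━━━━━━━━━━━━━━━━━━━━┛                       
                                                      
                                                      


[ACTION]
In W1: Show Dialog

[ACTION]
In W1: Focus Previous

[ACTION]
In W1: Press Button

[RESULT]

━━━━━━━━━━━━━━━━━━━━━━━━━━━━━━┓                       
ogModal                       ┃                       
──────────────────────────────┨                       
ipeline processes batch operat┃                       
                              ┃                       
component manages queue items ┃                       
rocess handles thread pools se┃                       
                              ┃                       
component handles incoming req┃                       
ramework optimizes memory allo┃                       
module coordinates configurati┃                       
                              ┃                       
processing maintains user sess┃                       
                              ┃                       
                              ┃                       
                              ┃                       
━━━━━━━━━━━━━━━━━━━━━━━━━━━━━━┛                       
                                                      
                                                      
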